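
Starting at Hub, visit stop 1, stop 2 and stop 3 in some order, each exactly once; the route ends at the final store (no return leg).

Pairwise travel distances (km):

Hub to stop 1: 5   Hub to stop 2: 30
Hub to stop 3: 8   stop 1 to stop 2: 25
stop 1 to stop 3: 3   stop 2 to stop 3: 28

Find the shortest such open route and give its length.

Shortest open route: 36 km.

There are 3! = 6 possible orderings.
Hub→stop 1→stop 2→stop 3: 5+25+28 = 58
Hub→stop 1→stop 3→stop 2: 5+3+28 = 36
Hub→stop 2→stop 1→stop 3: 30+25+3 = 58
Hub→stop 2→stop 3→stop 1: 30+28+3 = 61
Hub→stop 3→stop 1→stop 2: 8+3+25 = 36
Hub→stop 3→stop 2→stop 1: 8+28+25 = 61
The minimum is 36.
One shortest path: Hub → stop 1 → stop 3 → stop 2.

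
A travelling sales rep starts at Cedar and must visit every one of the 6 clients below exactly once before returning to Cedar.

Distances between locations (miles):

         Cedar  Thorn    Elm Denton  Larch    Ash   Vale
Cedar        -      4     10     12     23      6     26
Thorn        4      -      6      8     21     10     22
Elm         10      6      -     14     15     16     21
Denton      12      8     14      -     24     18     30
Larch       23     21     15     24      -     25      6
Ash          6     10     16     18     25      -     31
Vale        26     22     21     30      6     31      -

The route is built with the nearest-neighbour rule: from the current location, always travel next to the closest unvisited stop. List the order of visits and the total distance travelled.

Nearest-neighbour total = 99 miles; route Cedar → Thorn → Elm → Denton → Ash → Larch → Vale → Cedar.

Cedar → [Thorn:4 / Ash:6 / Elm:10 / Denton:12 / Larch:23 / Vale:26] → Thorn (4)
Thorn → [Elm:6 / Denton:8 / Ash:10 / Larch:21 / Vale:22] → Elm (6)
Elm → [Denton:14 / Larch:15 / Ash:16 / Vale:21] → Denton (14)
Denton → [Ash:18 / Larch:24 / Vale:30] → Ash (18)
Ash → [Larch:25 / Vale:31] → Larch (25)
Larch → [Vale:6] → Vale (6)
Return Vale→Cedar: 26.
Total = 4 + 6 + 14 + 18 + 25 + 6 + 26 = 99.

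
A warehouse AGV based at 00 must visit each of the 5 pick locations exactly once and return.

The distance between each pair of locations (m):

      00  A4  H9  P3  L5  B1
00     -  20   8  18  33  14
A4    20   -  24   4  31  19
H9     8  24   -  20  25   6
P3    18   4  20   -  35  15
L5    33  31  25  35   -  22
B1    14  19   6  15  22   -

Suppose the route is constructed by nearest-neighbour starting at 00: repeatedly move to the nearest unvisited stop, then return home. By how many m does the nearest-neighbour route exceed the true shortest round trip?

8 m longer than the optimal tour.

00: H9=8, B1=14, P3=18, A4=20, L5=33 ⇒ H9
H9: B1=6, P3=20, A4=24, L5=25 ⇒ B1
B1: P3=15, A4=19, L5=22 ⇒ P3
P3: A4=4, L5=35 ⇒ A4
A4: L5=31 ⇒ L5
NN route 00 → H9 → B1 → P3 → A4 → L5 → 00 costs 97.
Optimal: 00 → H9 → B1 → L5 → A4 → P3 → 00 costs 89 (by enumerating all 60 distinct tours).
Excess = 97 − 89 = 8.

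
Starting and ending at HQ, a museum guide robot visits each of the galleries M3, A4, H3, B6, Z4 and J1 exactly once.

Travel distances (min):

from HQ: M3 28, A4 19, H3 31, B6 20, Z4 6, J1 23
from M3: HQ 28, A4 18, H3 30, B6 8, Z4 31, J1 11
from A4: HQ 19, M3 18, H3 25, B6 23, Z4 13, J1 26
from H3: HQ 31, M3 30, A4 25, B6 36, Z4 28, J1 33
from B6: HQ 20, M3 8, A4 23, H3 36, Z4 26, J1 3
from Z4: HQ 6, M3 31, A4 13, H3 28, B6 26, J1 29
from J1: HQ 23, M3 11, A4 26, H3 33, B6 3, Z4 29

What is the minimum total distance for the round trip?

108 min — the shortest possible round trip.

There are 360 distinct closed tours to check (reversals are equivalent).
HQ-M3-A4-H3-B6-Z4-J1-HQ: 28+18+25+36+26+29+23 = 185
HQ-M3-A4-H3-B6-J1-Z4-HQ: 28+18+25+36+3+29+6 = 145
HQ-M3-A4-H3-Z4-B6-J1-HQ: 28+18+25+28+26+3+23 = 151
HQ-M3-A4-H3-Z4-J1-B6-HQ: 28+18+25+28+29+3+20 = 151
HQ-M3-A4-H3-J1-B6-Z4-HQ: 28+18+25+33+3+26+6 = 139
HQ-M3-A4-H3-J1-Z4-B6-HQ: 28+18+25+33+29+26+20 = 179
HQ-M3-A4-B6-H3-Z4-J1-HQ: 28+18+23+36+28+29+23 = 185
HQ-M3-A4-B6-H3-J1-Z4-HQ: 28+18+23+36+33+29+6 = 173
… (352 more)
HQ-B6-J1-M3-H3-A4-Z4-HQ: 20+3+11+30+25+13+6 = 108  ← best
The minimum is 108.
One optimal route: HQ → B6 → J1 → M3 → H3 → A4 → Z4 → HQ (or its reverse).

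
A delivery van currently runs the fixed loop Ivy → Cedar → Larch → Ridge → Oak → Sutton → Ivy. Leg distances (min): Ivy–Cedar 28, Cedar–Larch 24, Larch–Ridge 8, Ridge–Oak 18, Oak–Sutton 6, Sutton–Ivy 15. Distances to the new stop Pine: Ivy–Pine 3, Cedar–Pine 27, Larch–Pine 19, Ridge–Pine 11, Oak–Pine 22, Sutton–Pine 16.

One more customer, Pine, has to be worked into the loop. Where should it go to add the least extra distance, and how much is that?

Adding 2 min by placing Pine on the Ivy–Cedar leg.

Insertion cost between consecutive stops i–j is d(i,Pine) + d(Pine,j) − d(i,j):
  between Ivy and Cedar: 3 + 27 − 28 = 2
  between Cedar and Larch: 27 + 19 − 24 = 22
  between Larch and Ridge: 19 + 11 − 8 = 22
  between Ridge and Oak: 11 + 22 − 18 = 15
  between Oak and Sutton: 22 + 16 − 6 = 32
  between Sutton and Ivy: 16 + 3 − 15 = 4
Cheapest insertion is between Ivy and Cedar, adding 2.
New total = 99 + 2 = 101.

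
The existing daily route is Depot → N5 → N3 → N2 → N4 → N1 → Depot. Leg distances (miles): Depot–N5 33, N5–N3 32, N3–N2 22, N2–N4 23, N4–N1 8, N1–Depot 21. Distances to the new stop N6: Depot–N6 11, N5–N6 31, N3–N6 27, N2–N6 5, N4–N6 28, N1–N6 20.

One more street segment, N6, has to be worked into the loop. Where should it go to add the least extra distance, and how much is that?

+9 miles — insert N6 between Depot and N5.

Insertion cost between consecutive stops i–j is d(i,N6) + d(N6,j) − d(i,j):
  between Depot and N5: 11 + 31 − 33 = 9
  between N5 and N3: 31 + 27 − 32 = 26
  between N3 and N2: 27 + 5 − 22 = 10
  between N2 and N4: 5 + 28 − 23 = 10
  between N4 and N1: 28 + 20 − 8 = 40
  between N1 and Depot: 20 + 11 − 21 = 10
Cheapest insertion is between Depot and N5, adding 9.
New total = 139 + 9 = 148.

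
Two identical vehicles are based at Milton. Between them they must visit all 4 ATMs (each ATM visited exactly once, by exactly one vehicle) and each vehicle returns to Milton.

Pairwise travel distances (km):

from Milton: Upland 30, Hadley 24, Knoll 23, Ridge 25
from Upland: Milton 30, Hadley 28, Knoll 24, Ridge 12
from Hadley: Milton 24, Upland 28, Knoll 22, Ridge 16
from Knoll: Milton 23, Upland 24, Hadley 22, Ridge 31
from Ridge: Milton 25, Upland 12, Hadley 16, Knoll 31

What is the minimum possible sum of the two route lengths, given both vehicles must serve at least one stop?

Try each way of splitting the stops between the two vehicles (each non-empty) and, for each split, find the best tour for each vehicle:
  {Upland} + {Hadley, Knoll, Ridge}: 60 + 86 = 146
  {Hadley} + {Upland, Knoll, Ridge}: 48 + 84 = 132
  {Upland, Hadley} + {Knoll, Ridge}: 82 + 79 = 161
  {Knoll} + {Upland, Hadley, Ridge}: 46 + 82 = 128
  {Upland, Knoll} + {Hadley, Ridge}: 77 + 65 = 142
  {Hadley, Knoll} + {Upland, Ridge}: 69 + 67 = 136
  … (7 splits in total)
Best: vehicle 1 Milton → Knoll → Milton = 46; vehicle 2 Milton → Upland → Ridge → Hadley → Milton = 82; combined 128.

Minimum combined distance: 128 km.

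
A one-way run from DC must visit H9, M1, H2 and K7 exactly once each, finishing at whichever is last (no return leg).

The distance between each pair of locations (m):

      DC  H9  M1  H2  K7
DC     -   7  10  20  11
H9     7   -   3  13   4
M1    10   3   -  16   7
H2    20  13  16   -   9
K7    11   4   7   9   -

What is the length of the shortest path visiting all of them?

Minimum one-way distance = 26 m.

There are 4! = 24 possible orderings.
DC → H9 → M1 → H2 → K7: 7+3+16+9 = 35
DC → H9 → M1 → K7 → H2: 7+3+7+9 = 26
DC → H9 → H2 → M1 → K7: 7+13+16+7 = 43
DC → H9 → H2 → K7 → M1: 7+13+9+7 = 36
DC → H9 → K7 → M1 → H2: 7+4+7+16 = 34
DC → H9 → K7 → H2 → M1: 7+4+9+16 = 36
DC → M1 → H9 → H2 → K7: 10+3+13+9 = 35
DC → M1 → H9 → K7 → H2: 10+3+4+9 = 26
DC → M1 → H2 → H9 → K7: 10+16+13+4 = 43
DC → M1 → H2 → K7 → H9: 10+16+9+4 = 39
DC → M1 → K7 → H9 → H2: 10+7+4+13 = 34
DC → M1 → K7 → H2 → H9: 10+7+9+13 = 39
DC → H2 → H9 → M1 → K7: 20+13+3+7 = 43
DC → H2 → H9 → K7 → M1: 20+13+4+7 = 44
… (10 more)
The minimum is 26.
One shortest path: DC → H9 → M1 → K7 → H2.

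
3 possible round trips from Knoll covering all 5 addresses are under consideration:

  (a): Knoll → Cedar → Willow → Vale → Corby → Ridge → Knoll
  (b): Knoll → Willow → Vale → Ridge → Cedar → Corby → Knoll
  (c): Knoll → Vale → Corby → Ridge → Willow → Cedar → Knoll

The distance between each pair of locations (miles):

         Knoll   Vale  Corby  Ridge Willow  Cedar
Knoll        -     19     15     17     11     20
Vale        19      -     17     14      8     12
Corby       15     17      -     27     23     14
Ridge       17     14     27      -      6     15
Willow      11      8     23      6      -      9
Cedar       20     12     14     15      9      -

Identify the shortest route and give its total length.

Shortest is (b), total 77 miles.

(a): 20 + 9 + 8 + 17 + 27 + 17 = 98
(b): 11 + 8 + 14 + 15 + 14 + 15 = 77
(c): 19 + 17 + 27 + 6 + 9 + 20 = 98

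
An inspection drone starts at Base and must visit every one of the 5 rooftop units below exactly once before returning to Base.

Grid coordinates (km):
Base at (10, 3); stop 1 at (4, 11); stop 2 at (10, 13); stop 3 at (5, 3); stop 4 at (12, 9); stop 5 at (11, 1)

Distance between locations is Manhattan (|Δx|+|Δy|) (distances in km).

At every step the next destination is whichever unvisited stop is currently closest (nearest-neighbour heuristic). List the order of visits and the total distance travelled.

Total distance 42 km via the nearest-neighbour route Base → stop 5 → stop 3 → stop 1 → stop 2 → stop 4 → Base.

At Base the remaining stops are stop 5 3, stop 3 5, stop 4 8, stop 2 10, stop 1 14; go to stop 5.
At stop 5 the remaining stops are stop 3 8, stop 4 9, stop 2 13, stop 1 17; go to stop 3.
At stop 3 the remaining stops are stop 1 9, stop 4 13, stop 2 15; go to stop 1.
At stop 1 the remaining stops are stop 2 8, stop 4 10; go to stop 2.
At stop 2 the remaining stops are stop 4 6; go to stop 4.
Return stop 4→Base: 8.
Total = 3 + 8 + 9 + 8 + 6 + 8 = 42.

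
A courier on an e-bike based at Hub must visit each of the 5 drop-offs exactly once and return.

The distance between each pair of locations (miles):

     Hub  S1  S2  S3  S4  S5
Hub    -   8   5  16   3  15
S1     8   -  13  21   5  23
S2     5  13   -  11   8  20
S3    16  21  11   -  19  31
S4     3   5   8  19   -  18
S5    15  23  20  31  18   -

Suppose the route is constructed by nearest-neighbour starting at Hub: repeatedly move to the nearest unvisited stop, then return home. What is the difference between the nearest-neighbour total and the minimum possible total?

Hub: S4=3, S2=5, S1=8, S5=15, S3=16 ⇒ S4
S4: S1=5, S2=8, S5=18, S3=19 ⇒ S1
S1: S2=13, S3=21, S5=23 ⇒ S2
S2: S3=11, S5=20 ⇒ S3
S3: S5=31 ⇒ S5
NN route Hub → S4 → S1 → S2 → S3 → S5 → Hub costs 78.
Optimal: Hub → S2 → S3 → S1 → S4 → S5 → Hub costs 75 (by enumerating all 60 distinct tours).
Excess = 78 − 75 = 3.

Excess over optimum: 3 miles.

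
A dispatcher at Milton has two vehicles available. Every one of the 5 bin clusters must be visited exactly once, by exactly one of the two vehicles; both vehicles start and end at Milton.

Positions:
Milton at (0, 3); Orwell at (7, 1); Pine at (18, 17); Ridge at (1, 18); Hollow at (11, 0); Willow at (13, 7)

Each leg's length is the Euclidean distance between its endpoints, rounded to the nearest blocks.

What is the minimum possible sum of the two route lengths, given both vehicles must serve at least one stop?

75 blocks — the smallest possible combined total.

Try each way of splitting the stops between the two vehicles (each non-empty) and, for each split, find the best tour for each vehicle:
  {Orwell} + {Pine, Ridge, Hollow, Willow}: 14 + 61 = 75
  {Pine} + {Orwell, Ridge, Hollow, Willow}: 46 + 49 = 95
  {Orwell, Pine} + {Ridge, Hollow, Willow}: 49 + 49 = 98
  {Ridge} + {Orwell, Pine, Hollow, Willow}: 30 + 52 = 82
  {Orwell, Ridge} + {Pine, Hollow, Willow}: 40 + 52 = 92
  {Pine, Ridge} + {Orwell, Hollow, Willow}: 55 + 32 = 87
  … (15 splits in total)
Best: vehicle 1 Milton → Orwell → Milton = 14; vehicle 2 Milton → Ridge → Pine → Willow → Hollow → Milton = 61; combined 75.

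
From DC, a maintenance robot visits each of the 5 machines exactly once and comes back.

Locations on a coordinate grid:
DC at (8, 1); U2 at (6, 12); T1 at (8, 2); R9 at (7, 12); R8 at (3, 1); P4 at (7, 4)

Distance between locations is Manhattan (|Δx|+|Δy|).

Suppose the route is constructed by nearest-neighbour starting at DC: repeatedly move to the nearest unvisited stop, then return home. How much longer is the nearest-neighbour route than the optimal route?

6 longer than the optimal tour.

DC: T1=1, P4=4, R8=5, R9=12, U2=13 ⇒ T1
T1: P4=3, R8=6, R9=11, U2=12 ⇒ P4
P4: R8=7, R9=8, U2=9 ⇒ R8
R8: U2=14, R9=15 ⇒ U2
U2: R9=1 ⇒ R9
NN route DC → T1 → P4 → R8 → U2 → R9 → DC costs 38.
Optimal: DC → T1 → P4 → R9 → U2 → R8 → DC costs 32 (by enumerating all 60 distinct tours).
Excess = 38 − 32 = 6.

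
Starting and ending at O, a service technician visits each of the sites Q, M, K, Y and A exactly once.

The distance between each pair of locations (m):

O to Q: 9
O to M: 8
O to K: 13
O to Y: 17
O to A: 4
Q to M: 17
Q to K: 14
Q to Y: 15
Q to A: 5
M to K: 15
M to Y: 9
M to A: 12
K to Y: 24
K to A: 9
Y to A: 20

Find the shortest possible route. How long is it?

With 5 stops there are 5!/2 = 60 distinct round trips (a route and its reverse cost the same).
O - Q - M - K - Y - A - O: 9+17+15+24+20+4 = 89
O - Q - M - K - A - Y - O: 9+17+15+9+20+17 = 87
O - Q - M - Y - K - A - O: 9+17+9+24+9+4 = 72
O - Q - M - Y - A - K - O: 9+17+9+20+9+13 = 77
O - Q - M - A - K - Y - O: 9+17+12+9+24+17 = 88
O - Q - M - A - Y - K - O: 9+17+12+20+24+13 = 95
O - Q - K - M - Y - A - O: 9+14+15+9+20+4 = 71
O - Q - K - M - A - Y - O: 9+14+15+12+20+17 = 87
O - Q - K - Y - M - A - O: 9+14+24+9+12+4 = 72
O - Q - K - Y - A - M - O: 9+14+24+20+12+8 = 87
O - Q - K - A - M - Y - O: 9+14+9+12+9+17 = 70
O - Q - K - A - Y - M - O: 9+14+9+20+9+8 = 69
O - Q - Y - M - K - A - O: 9+15+9+15+9+4 = 61
O - Q - Y - M - A - K - O: 9+15+9+12+9+13 = 67
… (46 more)
O - M - Y - Q - K - A - O: 8+9+15+14+9+4 = 59  ← best
The minimum is 59.
One optimal route: O → M → Y → Q → K → A → O (or its reverse).

59 m — the shortest possible round trip.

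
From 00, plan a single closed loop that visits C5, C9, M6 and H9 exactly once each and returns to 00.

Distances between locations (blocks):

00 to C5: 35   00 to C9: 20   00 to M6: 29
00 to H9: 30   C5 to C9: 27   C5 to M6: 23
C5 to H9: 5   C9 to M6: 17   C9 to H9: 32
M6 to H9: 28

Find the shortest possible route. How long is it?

00-C5-C9-M6-H9-00: 35+27+17+28+30 = 137
00-C5-C9-H9-M6-00: 35+27+32+28+29 = 151
00-C5-M6-C9-H9-00: 35+23+17+32+30 = 137
00-C5-M6-H9-C9-00: 35+23+28+32+20 = 138
00-C5-H9-C9-M6-00: 35+5+32+17+29 = 118
00-C5-H9-M6-C9-00: 35+5+28+17+20 = 105
00-C9-C5-M6-H9-00: 20+27+23+28+30 = 128
00-C9-C5-H9-M6-00: 20+27+5+28+29 = 109
00-C9-M6-C5-H9-00: 20+17+23+5+30 = 95
00-C9-H9-C5-M6-00: 20+32+5+23+29 = 109
00-M6-C5-C9-H9-00: 29+23+27+32+30 = 141
00-M6-C9-C5-H9-00: 29+17+27+5+30 = 108
The minimum is 95.
One optimal route: 00 → C9 → M6 → C5 → H9 → 00 (or its reverse).

Shortest round trip = 95 blocks.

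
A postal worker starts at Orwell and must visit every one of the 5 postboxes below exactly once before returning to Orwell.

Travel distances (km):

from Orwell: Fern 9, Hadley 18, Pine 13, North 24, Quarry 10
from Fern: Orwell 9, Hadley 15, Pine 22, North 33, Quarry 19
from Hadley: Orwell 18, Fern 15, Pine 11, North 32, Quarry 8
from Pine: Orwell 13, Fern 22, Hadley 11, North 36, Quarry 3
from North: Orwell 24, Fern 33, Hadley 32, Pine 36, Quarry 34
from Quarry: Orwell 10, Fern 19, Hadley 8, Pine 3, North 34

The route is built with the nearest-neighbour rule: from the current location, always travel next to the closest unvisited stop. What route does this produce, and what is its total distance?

95 km along Orwell → Fern → Hadley → Quarry → Pine → North → Orwell.

Orwell → [Fern:9 / Quarry:10 / Pine:13 / Hadley:18 / North:24] → Fern (9)
Fern → [Hadley:15 / Quarry:19 / Pine:22 / North:33] → Hadley (15)
Hadley → [Quarry:8 / Pine:11 / North:32] → Quarry (8)
Quarry → [Pine:3 / North:34] → Pine (3)
Pine → [North:36] → North (36)
Return North→Orwell: 24.
Total = 9 + 15 + 8 + 3 + 36 + 24 = 95.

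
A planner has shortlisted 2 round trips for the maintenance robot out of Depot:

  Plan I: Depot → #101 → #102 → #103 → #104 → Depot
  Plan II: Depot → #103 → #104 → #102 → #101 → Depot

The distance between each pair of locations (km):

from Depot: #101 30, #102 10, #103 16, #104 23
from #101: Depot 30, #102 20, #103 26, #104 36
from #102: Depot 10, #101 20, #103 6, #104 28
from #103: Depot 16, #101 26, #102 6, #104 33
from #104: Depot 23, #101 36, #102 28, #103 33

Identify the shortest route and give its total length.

Shortest is Plan I, total 112 km.

Plan I: 30 + 20 + 6 + 33 + 23 = 112
Plan II: 16 + 33 + 28 + 20 + 30 = 127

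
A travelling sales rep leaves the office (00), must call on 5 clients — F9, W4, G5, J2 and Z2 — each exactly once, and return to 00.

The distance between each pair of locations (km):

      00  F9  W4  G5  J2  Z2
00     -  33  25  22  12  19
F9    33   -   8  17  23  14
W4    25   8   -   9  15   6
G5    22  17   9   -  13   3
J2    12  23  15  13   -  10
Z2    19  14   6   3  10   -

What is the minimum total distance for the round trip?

With 5 stops there are 5!/2 = 60 distinct round trips (a route and its reverse cost the same).
00→F9→W4→G5→J2→Z2→00: 33+8+9+13+10+19 = 92
00→F9→W4→G5→Z2→J2→00: 33+8+9+3+10+12 = 75
00→F9→W4→J2→G5→Z2→00: 33+8+15+13+3+19 = 91
00→F9→W4→J2→Z2→G5→00: 33+8+15+10+3+22 = 91
00→F9→W4→Z2→G5→J2→00: 33+8+6+3+13+12 = 75
00→F9→W4→Z2→J2→G5→00: 33+8+6+10+13+22 = 92
00→F9→G5→W4→J2→Z2→00: 33+17+9+15+10+19 = 103
00→F9→G5→W4→Z2→J2→00: 33+17+9+6+10+12 = 87
00→F9→G5→J2→W4→Z2→00: 33+17+13+15+6+19 = 103
00→F9→G5→J2→Z2→W4→00: 33+17+13+10+6+25 = 104
00→F9→G5→Z2→W4→J2→00: 33+17+3+6+15+12 = 86
00→F9→G5→Z2→J2→W4→00: 33+17+3+10+15+25 = 103
00→F9→J2→W4→G5→Z2→00: 33+23+15+9+3+19 = 102
00→F9→J2→W4→Z2→G5→00: 33+23+15+6+3+22 = 102
… (46 more)
00→G5→Z2→F9→W4→J2→00: 22+3+14+8+15+12 = 74  ← best
The minimum is 74.
One optimal route: 00 → G5 → Z2 → F9 → W4 → J2 → 00 (or its reverse).

Minimum total distance: 74 km.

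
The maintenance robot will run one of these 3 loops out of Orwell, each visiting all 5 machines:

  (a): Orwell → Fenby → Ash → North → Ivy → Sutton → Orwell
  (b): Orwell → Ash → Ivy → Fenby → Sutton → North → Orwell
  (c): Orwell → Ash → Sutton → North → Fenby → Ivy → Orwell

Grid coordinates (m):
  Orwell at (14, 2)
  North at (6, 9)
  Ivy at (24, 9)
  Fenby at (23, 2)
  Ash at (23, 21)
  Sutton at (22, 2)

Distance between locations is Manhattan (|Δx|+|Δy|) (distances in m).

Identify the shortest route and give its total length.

(a): 9 + 19 + 29 + 18 + 9 + 8 = 92
(b): 28 + 13 + 8 + 1 + 23 + 15 = 88
(c): 28 + 20 + 23 + 24 + 8 + 17 = 120

88 m — (b) is the shortest.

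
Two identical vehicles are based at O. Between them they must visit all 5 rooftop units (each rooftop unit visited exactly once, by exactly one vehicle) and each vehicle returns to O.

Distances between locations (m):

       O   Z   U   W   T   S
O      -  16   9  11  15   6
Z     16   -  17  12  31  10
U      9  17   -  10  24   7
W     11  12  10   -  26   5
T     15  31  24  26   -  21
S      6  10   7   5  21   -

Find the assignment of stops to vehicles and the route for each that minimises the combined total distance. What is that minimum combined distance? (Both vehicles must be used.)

There are 2^4 − 1 = 15 ways to divide the 5 stops into two non-empty groups. For each, the best each vehicle can do is its own shortest tour through its group:
  {Z} + {U, W, T, S}: 32 + 60 = 92
  {U} + {Z, W, T, S}: 18 + 69 = 87
  {Z, U} + {W, T, S}: 42 + 52 = 94
  {W} + {Z, U, T, S}: 22 + 72 = 94
  {Z, W} + {U, T, S}: 39 + 52 = 91
  {U, W} + {Z, T, S}: 30 + 62 = 92
  … (15 splits in total)
  {T} + {Z, U, W, S}: 30 + 47 = 77  ← best
Best: vehicle 1 O → T → O = 30; vehicle 2 O → U → W → Z → S → O = 47; combined 77.

Minimum combined distance: 77 m.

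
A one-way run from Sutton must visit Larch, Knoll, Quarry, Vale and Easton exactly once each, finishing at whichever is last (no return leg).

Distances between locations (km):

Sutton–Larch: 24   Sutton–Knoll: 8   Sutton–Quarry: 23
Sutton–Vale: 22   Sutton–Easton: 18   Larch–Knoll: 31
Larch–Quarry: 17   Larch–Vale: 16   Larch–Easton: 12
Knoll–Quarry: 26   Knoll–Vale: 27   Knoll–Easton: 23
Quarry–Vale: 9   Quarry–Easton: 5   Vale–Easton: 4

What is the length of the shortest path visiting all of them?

There are 5! = 120 possible orderings.
Sutton - Larch - Knoll - Quarry - Vale - Easton: 24+31+26+9+4 = 94
Sutton - Larch - Knoll - Quarry - Easton - Vale: 24+31+26+5+4 = 90
Sutton - Larch - Knoll - Vale - Quarry - Easton: 24+31+27+9+5 = 96
Sutton - Larch - Knoll - Vale - Easton - Quarry: 24+31+27+4+5 = 91
Sutton - Larch - Knoll - Easton - Quarry - Vale: 24+31+23+5+9 = 92
Sutton - Larch - Knoll - Easton - Vale - Quarry: 24+31+23+4+9 = 91
Sutton - Larch - Quarry - Knoll - Vale - Easton: 24+17+26+27+4 = 98
Sutton - Larch - Quarry - Knoll - Easton - Vale: 24+17+26+23+4 = 94
Sutton - Larch - Quarry - Vale - Knoll - Easton: 24+17+9+27+23 = 100
Sutton - Larch - Quarry - Vale - Easton - Knoll: 24+17+9+4+23 = 77
Sutton - Larch - Quarry - Easton - Knoll - Vale: 24+17+5+23+27 = 96
Sutton - Larch - Quarry - Easton - Vale - Knoll: 24+17+5+4+27 = 77
Sutton - Larch - Vale - Knoll - Quarry - Easton: 24+16+27+26+5 = 98
Sutton - Larch - Vale - Knoll - Easton - Quarry: 24+16+27+23+5 = 95
… (106 more)
Sutton - Knoll - Quarry - Vale - Easton - Larch: 8+26+9+4+12 = 59  ← best
The minimum is 59.
One shortest path: Sutton → Knoll → Quarry → Vale → Easton → Larch.

Minimum one-way distance = 59 km.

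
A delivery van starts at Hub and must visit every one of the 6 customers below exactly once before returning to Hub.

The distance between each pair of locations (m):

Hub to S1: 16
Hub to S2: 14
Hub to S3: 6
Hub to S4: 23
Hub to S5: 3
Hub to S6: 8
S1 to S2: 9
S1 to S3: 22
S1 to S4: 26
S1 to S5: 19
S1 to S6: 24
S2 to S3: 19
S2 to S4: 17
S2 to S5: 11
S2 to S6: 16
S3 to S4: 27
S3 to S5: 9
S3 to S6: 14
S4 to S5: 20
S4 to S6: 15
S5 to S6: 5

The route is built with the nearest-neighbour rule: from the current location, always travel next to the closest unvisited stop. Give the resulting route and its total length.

At Hub the remaining stops are S5 3, S3 6, S6 8, S2 14, S1 16, S4 23; go to S5.
At S5 the remaining stops are S6 5, S3 9, S2 11, S1 19, S4 20; go to S6.
At S6 the remaining stops are S3 14, S4 15, S2 16, S1 24; go to S3.
At S3 the remaining stops are S2 19, S1 22, S4 27; go to S2.
At S2 the remaining stops are S1 9, S4 17; go to S1.
At S1 the remaining stops are S4 26; go to S4.
Return S4→Hub: 23.
Total = 3 + 5 + 14 + 19 + 9 + 26 + 23 = 99.

Total distance 99 m via the nearest-neighbour route Hub → S5 → S6 → S3 → S2 → S1 → S4 → Hub.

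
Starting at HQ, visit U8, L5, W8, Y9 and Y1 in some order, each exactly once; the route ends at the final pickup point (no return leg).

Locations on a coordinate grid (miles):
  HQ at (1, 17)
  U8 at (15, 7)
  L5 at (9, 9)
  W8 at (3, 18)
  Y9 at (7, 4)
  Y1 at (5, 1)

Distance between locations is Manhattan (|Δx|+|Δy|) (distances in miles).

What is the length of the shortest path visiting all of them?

Minimum one-way distance = 42 miles.

There are 5! = 120 possible orderings.
HQ→U8→L5→W8→Y9→Y1: 24+8+15+18+5 = 70
HQ→U8→L5→W8→Y1→Y9: 24+8+15+19+5 = 71
HQ→U8→L5→Y9→W8→Y1: 24+8+7+18+19 = 76
HQ→U8→L5→Y9→Y1→W8: 24+8+7+5+19 = 63
HQ→U8→L5→Y1→W8→Y9: 24+8+12+19+18 = 81
HQ→U8→L5→Y1→Y9→W8: 24+8+12+5+18 = 67
HQ→U8→W8→L5→Y9→Y1: 24+23+15+7+5 = 74
HQ→U8→W8→L5→Y1→Y9: 24+23+15+12+5 = 79
HQ→U8→W8→Y9→L5→Y1: 24+23+18+7+12 = 84
HQ→U8→W8→Y9→Y1→L5: 24+23+18+5+12 = 82
HQ→U8→W8→Y1→L5→Y9: 24+23+19+12+7 = 85
HQ→U8→W8→Y1→Y9→L5: 24+23+19+5+7 = 78
HQ→U8→Y9→L5→W8→Y1: 24+11+7+15+19 = 76
HQ→U8→Y9→L5→Y1→W8: 24+11+7+12+19 = 73
… (106 more)
HQ→W8→L5→U8→Y9→Y1: 3+15+8+11+5 = 42  ← best
The minimum is 42.
One shortest path: HQ → W8 → L5 → U8 → Y9 → Y1.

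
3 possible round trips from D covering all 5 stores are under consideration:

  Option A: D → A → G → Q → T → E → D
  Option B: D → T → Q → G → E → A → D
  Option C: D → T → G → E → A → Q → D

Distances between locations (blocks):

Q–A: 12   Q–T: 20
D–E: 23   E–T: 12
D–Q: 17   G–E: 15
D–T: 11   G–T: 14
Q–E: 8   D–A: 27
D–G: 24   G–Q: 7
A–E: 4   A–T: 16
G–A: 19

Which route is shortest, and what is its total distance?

Shortest is Option C, total 73 blocks.

Option A: 27 + 19 + 7 + 20 + 12 + 23 = 108
Option B: 11 + 20 + 7 + 15 + 4 + 27 = 84
Option C: 11 + 14 + 15 + 4 + 12 + 17 = 73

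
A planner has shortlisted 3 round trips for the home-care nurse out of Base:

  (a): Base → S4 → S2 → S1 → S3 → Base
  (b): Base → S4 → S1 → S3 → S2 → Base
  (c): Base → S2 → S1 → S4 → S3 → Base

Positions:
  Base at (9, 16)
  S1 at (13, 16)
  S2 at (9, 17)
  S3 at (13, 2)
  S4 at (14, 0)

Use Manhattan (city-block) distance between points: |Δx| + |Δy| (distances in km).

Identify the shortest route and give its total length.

(a): 21 + 22 + 5 + 14 + 18 = 80
(b): 21 + 17 + 14 + 19 + 1 = 72
(c): 1 + 5 + 17 + 3 + 18 = 44

44 km — (c) is the shortest.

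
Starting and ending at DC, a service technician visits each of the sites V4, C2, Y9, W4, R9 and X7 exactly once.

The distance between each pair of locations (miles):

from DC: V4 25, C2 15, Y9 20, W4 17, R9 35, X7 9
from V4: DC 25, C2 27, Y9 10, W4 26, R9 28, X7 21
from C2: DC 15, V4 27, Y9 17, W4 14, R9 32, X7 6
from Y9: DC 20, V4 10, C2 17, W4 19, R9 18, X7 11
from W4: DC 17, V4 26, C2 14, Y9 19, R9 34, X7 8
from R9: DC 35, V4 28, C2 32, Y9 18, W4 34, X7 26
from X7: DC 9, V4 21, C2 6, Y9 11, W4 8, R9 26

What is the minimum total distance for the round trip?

Shortest round trip = 116 miles.

There are 360 distinct closed tours to check (reversals are equivalent).
DC→V4→C2→Y9→W4→R9→X7→DC: 25+27+17+19+34+26+9 = 157
DC→V4→C2→Y9→W4→X7→R9→DC: 25+27+17+19+8+26+35 = 157
DC→V4→C2→Y9→R9→W4→X7→DC: 25+27+17+18+34+8+9 = 138
DC→V4→C2→Y9→R9→X7→W4→DC: 25+27+17+18+26+8+17 = 138
DC→V4→C2→Y9→X7→W4→R9→DC: 25+27+17+11+8+34+35 = 157
DC→V4→C2→Y9→X7→R9→W4→DC: 25+27+17+11+26+34+17 = 157
DC→V4→C2→W4→Y9→R9→X7→DC: 25+27+14+19+18+26+9 = 138
DC→V4→C2→W4→Y9→X7→R9→DC: 25+27+14+19+11+26+35 = 157
… (352 more)
DC→V4→Y9→R9→C2→W4→X7→DC: 25+10+18+32+14+8+9 = 116  ← best
The minimum is 116.
One optimal route: DC → V4 → Y9 → R9 → C2 → W4 → X7 → DC (or its reverse).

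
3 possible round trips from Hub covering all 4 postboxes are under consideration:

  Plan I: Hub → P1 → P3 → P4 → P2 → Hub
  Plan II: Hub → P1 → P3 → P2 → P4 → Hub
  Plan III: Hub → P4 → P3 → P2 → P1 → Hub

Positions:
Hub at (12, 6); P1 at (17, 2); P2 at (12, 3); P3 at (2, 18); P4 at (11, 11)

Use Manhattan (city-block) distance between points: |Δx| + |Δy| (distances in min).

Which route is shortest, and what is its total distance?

Plan I: 9 + 31 + 16 + 9 + 3 = 68
Plan II: 9 + 31 + 25 + 9 + 6 = 80
Plan III: 6 + 16 + 25 + 6 + 9 = 62

Shortest is Plan III, total 62 min.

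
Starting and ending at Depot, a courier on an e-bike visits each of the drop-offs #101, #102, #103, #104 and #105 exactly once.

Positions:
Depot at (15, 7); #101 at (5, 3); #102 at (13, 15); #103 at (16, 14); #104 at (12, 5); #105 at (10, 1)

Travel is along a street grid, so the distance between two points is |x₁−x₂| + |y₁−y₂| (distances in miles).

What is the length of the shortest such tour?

Shortest round trip = 50 miles.

There are 60 distinct closed tours to check (reversals are equivalent).
Depot → #101 → #102 → #103 → #104 → #105 → Depot: 14+20+4+13+6+11 = 68
Depot → #101 → #102 → #103 → #105 → #104 → Depot: 14+20+4+19+6+5 = 68
Depot → #101 → #102 → #104 → #103 → #105 → Depot: 14+20+11+13+19+11 = 88
Depot → #101 → #102 → #104 → #105 → #103 → Depot: 14+20+11+6+19+8 = 78
Depot → #101 → #102 → #105 → #103 → #104 → Depot: 14+20+17+19+13+5 = 88
Depot → #101 → #102 → #105 → #104 → #103 → Depot: 14+20+17+6+13+8 = 78
Depot → #101 → #103 → #102 → #104 → #105 → Depot: 14+22+4+11+6+11 = 68
Depot → #101 → #103 → #102 → #105 → #104 → Depot: 14+22+4+17+6+5 = 68
Depot → #101 → #103 → #104 → #102 → #105 → Depot: 14+22+13+11+17+11 = 88
Depot → #101 → #103 → #104 → #105 → #102 → Depot: 14+22+13+6+17+10 = 82
Depot → #101 → #103 → #105 → #102 → #104 → Depot: 14+22+19+17+11+5 = 88
Depot → #101 → #103 → #105 → #104 → #102 → Depot: 14+22+19+6+11+10 = 82
Depot → #101 → #104 → #102 → #103 → #105 → Depot: 14+9+11+4+19+11 = 68
Depot → #101 → #104 → #102 → #105 → #103 → Depot: 14+9+11+17+19+8 = 78
… (46 more)
Depot → #101 → #105 → #104 → #102 → #103 → Depot: 14+7+6+11+4+8 = 50  ← best
The minimum is 50.
One optimal route: Depot → #101 → #105 → #104 → #102 → #103 → Depot (or its reverse).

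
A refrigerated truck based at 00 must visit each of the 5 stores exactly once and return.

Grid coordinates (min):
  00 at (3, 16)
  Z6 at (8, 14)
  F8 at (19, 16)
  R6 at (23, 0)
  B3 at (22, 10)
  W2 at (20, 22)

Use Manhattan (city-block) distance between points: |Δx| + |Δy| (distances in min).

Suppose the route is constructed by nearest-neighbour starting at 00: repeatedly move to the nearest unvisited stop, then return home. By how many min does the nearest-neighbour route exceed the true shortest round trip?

Excess over optimum: 4 min.

00: Z6=7, F8=16, W2=23, B3=25, R6=36 ⇒ Z6
Z6: F8=13, B3=18, W2=20, R6=29 ⇒ F8
F8: W2=7, B3=9, R6=20 ⇒ W2
W2: B3=14, R6=25 ⇒ B3
B3: R6=11 ⇒ R6
NN route 00 → Z6 → F8 → W2 → B3 → R6 → 00 costs 88.
Optimal: 00 → Z6 → R6 → B3 → W2 → F8 → 00 costs 84 (by enumerating all 60 distinct tours).
Excess = 88 − 84 = 4.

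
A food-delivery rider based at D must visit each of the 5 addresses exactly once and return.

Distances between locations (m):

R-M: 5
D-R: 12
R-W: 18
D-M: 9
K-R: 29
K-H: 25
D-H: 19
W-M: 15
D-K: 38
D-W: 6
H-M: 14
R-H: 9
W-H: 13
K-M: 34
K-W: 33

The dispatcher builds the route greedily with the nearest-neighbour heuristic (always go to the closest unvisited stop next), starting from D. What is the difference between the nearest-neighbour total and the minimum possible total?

Excess over optimum: 18 m.

D: W=6, M=9, R=12, H=19, K=38 ⇒ W
W: H=13, M=15, R=18, K=33 ⇒ H
H: R=9, M=14, K=25 ⇒ R
R: M=5, K=29 ⇒ M
M: K=34 ⇒ K
NN route D → W → H → R → M → K → D costs 105.
Optimal: D → W → K → H → R → M → D costs 87 (by enumerating all 60 distinct tours).
Excess = 105 − 87 = 18.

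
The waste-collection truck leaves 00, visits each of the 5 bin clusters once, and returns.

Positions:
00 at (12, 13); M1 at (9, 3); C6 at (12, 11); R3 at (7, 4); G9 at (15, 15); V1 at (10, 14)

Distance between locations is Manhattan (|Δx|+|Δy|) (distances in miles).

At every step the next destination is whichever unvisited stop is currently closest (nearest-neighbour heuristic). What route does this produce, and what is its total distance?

Nearest-neighbour total = 48 miles; route 00 → C6 → V1 → G9 → M1 → R3 → 00.

At 00 the remaining stops are C6 2, V1 3, G9 5, M1 13, R3 14; go to C6.
At C6 the remaining stops are V1 5, G9 7, M1 11, R3 12; go to V1.
At V1 the remaining stops are G9 6, M1 12, R3 13; go to G9.
At G9 the remaining stops are M1 18, R3 19; go to M1.
At M1 the remaining stops are R3 3; go to R3.
Return R3→00: 14.
Total = 2 + 5 + 6 + 18 + 3 + 14 = 48.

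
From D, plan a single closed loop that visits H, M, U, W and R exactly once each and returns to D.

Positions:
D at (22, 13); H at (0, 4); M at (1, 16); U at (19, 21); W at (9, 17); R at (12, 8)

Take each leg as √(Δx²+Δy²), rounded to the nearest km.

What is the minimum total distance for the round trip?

D → H → M → U → W → R → D: 24+12+19+11+9+11 = 86
D → H → M → U → R → W → D: 24+12+19+15+9+14 = 93
D → H → M → W → U → R → D: 24+12+8+11+15+11 = 81
D → H → M → W → R → U → D: 24+12+8+9+15+9 = 77
D → H → M → R → U → W → D: 24+12+14+15+11+14 = 90
D → H → M → R → W → U → D: 24+12+14+9+11+9 = 79
D → H → U → M → W → R → D: 24+25+19+8+9+11 = 96
D → H → U → M → R → W → D: 24+25+19+14+9+14 = 105
D → H → U → W → M → R → D: 24+25+11+8+14+11 = 93
D → H → U → W → R → M → D: 24+25+11+9+14+21 = 104
D → H → U → R → M → W → D: 24+25+15+14+8+14 = 100
D → H → U → R → W → M → D: 24+25+15+9+8+21 = 102
D → H → W → M → U → R → D: 24+16+8+19+15+11 = 93
D → H → W → M → R → U → D: 24+16+8+14+15+9 = 86
… (46 more)
D → U → W → M → H → R → D: 9+11+8+12+13+11 = 64  ← best
The minimum is 64.
One optimal route: D → U → W → M → H → R → D (or its reverse).

Minimum total distance: 64 km.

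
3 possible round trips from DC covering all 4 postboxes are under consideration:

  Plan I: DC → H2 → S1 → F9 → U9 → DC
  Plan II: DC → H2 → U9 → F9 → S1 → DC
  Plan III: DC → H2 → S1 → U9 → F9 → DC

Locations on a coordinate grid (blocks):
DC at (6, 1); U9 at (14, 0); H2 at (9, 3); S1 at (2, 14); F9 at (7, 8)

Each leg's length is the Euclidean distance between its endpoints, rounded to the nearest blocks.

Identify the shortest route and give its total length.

Shortest is Plan II, total 43 blocks.

Plan I: 4 + 13 + 8 + 11 + 8 = 44
Plan II: 4 + 6 + 11 + 8 + 14 = 43
Plan III: 4 + 13 + 18 + 11 + 7 = 53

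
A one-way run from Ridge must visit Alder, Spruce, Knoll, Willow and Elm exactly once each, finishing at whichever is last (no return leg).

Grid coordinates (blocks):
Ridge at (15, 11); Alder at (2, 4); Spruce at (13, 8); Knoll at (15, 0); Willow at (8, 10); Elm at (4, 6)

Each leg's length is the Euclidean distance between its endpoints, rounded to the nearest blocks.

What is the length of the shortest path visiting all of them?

There are 5! = 120 possible orderings.
Ridge → Alder → Spruce → Knoll → Willow → Elm: 15+12+8+12+6 = 53
Ridge → Alder → Spruce → Knoll → Elm → Willow: 15+12+8+13+6 = 54
Ridge → Alder → Spruce → Willow → Knoll → Elm: 15+12+5+12+13 = 57
Ridge → Alder → Spruce → Willow → Elm → Knoll: 15+12+5+6+13 = 51
Ridge → Alder → Spruce → Elm → Knoll → Willow: 15+12+9+13+12 = 61
Ridge → Alder → Spruce → Elm → Willow → Knoll: 15+12+9+6+12 = 54
Ridge → Alder → Knoll → Spruce → Willow → Elm: 15+14+8+5+6 = 48
Ridge → Alder → Knoll → Spruce → Elm → Willow: 15+14+8+9+6 = 52
Ridge → Alder → Knoll → Willow → Spruce → Elm: 15+14+12+5+9 = 55
Ridge → Alder → Knoll → Willow → Elm → Spruce: 15+14+12+6+9 = 56
Ridge → Alder → Knoll → Elm → Spruce → Willow: 15+14+13+9+5 = 56
Ridge → Alder → Knoll → Elm → Willow → Spruce: 15+14+13+6+5 = 53
Ridge → Alder → Willow → Spruce → Knoll → Elm: 15+8+5+8+13 = 49
Ridge → Alder → Willow → Spruce → Elm → Knoll: 15+8+5+9+13 = 50
… (106 more)
Ridge → Spruce → Willow → Elm → Alder → Knoll: 4+5+6+3+14 = 32  ← best
The minimum is 32.
One shortest path: Ridge → Spruce → Willow → Elm → Alder → Knoll.

Shortest open route: 32 blocks.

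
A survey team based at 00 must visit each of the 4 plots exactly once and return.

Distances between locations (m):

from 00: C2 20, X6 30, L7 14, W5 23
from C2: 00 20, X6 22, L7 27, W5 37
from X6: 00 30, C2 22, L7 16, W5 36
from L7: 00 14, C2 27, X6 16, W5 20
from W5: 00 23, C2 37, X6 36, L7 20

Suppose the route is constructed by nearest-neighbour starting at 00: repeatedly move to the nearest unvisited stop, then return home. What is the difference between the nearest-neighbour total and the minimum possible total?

11 m longer than the optimal tour.

00: L7=14, C2=20, W5=23, X6=30 ⇒ L7
L7: X6=16, W5=20, C2=27 ⇒ X6
X6: C2=22, W5=36 ⇒ C2
C2: W5=37 ⇒ W5
NN route 00 → L7 → X6 → C2 → W5 → 00 costs 112.
Optimal: 00 → C2 → X6 → L7 → W5 → 00 costs 101 (by enumerating all 12 distinct tours).
Excess = 112 − 101 = 11.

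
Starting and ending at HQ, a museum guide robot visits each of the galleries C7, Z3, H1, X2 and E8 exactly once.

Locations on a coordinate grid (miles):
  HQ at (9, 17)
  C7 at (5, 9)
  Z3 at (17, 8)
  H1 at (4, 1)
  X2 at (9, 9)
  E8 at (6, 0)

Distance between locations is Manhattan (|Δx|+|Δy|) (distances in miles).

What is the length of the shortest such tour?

There are 60 distinct closed tours to check (reversals are equivalent).
HQ → C7 → Z3 → H1 → X2 → E8 → HQ: 12+13+20+13+12+20 = 90
HQ → C7 → Z3 → H1 → E8 → X2 → HQ: 12+13+20+3+12+8 = 68
HQ → C7 → Z3 → X2 → H1 → E8 → HQ: 12+13+9+13+3+20 = 70
HQ → C7 → Z3 → X2 → E8 → H1 → HQ: 12+13+9+12+3+21 = 70
HQ → C7 → Z3 → E8 → H1 → X2 → HQ: 12+13+19+3+13+8 = 68
HQ → C7 → Z3 → E8 → X2 → H1 → HQ: 12+13+19+12+13+21 = 90
HQ → C7 → H1 → Z3 → X2 → E8 → HQ: 12+9+20+9+12+20 = 82
HQ → C7 → H1 → Z3 → E8 → X2 → HQ: 12+9+20+19+12+8 = 80
HQ → C7 → H1 → X2 → Z3 → E8 → HQ: 12+9+13+9+19+20 = 82
HQ → C7 → H1 → X2 → E8 → Z3 → HQ: 12+9+13+12+19+17 = 82
HQ → C7 → H1 → E8 → Z3 → X2 → HQ: 12+9+3+19+9+8 = 60
HQ → C7 → H1 → E8 → X2 → Z3 → HQ: 12+9+3+12+9+17 = 62
HQ → C7 → X2 → Z3 → H1 → E8 → HQ: 12+4+9+20+3+20 = 68
HQ → C7 → X2 → Z3 → E8 → H1 → HQ: 12+4+9+19+3+21 = 68
… (46 more)
The minimum is 60.
One optimal route: HQ → C7 → H1 → E8 → Z3 → X2 → HQ (or its reverse).

60 miles — the shortest possible round trip.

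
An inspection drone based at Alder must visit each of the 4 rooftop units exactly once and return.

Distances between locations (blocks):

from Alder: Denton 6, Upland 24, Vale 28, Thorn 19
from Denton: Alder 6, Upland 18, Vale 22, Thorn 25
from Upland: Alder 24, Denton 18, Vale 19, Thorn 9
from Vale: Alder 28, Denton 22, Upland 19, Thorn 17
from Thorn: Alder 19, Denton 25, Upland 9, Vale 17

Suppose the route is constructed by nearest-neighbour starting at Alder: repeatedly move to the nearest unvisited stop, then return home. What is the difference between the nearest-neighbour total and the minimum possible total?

From Alder: Denton=6, Thorn=19, Upland=24, Vale=28 → choose Denton (6).
From Denton: Upland=18, Vale=22, Thorn=25 → choose Upland (18).
From Upland: Thorn=9, Vale=19 → choose Thorn (9).
From Thorn: Vale=17 → choose Vale (17).
NN route Alder → Denton → Upland → Thorn → Vale → Alder costs 78.
Optimal: Alder → Denton → Vale → Upland → Thorn → Alder costs 75 (by enumerating all 12 distinct tours).
Excess = 78 − 75 = 3.

3 blocks longer than the optimal tour.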